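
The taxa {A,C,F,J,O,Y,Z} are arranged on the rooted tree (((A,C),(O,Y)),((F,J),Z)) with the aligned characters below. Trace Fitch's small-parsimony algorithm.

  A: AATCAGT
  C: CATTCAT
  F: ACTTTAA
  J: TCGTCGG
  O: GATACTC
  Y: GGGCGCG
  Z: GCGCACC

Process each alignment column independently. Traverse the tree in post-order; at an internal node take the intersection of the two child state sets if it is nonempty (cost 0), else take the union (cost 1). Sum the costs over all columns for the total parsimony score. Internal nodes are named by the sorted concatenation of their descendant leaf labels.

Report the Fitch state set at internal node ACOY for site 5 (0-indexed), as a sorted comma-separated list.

A,C,G,T

site 0, node AC: A={A} ∪ C={C} → {A,C} (+1)
site 0, node OY: O={G} ∩ Y={G} → {G} (+0)
site 0, node ACOY: AC={A,C} ∪ OY={G} → {A,C,G} (+1)
site 0, node FJ: F={A} ∪ J={T} → {A,T} (+1)
site 0, node FJZ: FJ={A,T} ∪ Z={G} → {A,G,T} (+1)
site 0, node ACFJOYZ: ACOY={A,C,G} ∩ FJZ={A,G,T} → {A,G} (+0)
site 1, node AC: A={A} ∩ C={A} → {A} (+0)
site 1, node OY: O={A} ∪ Y={G} → {A,G} (+1)
site 1, node ACOY: AC={A} ∩ OY={A,G} → {A} (+0)
site 1, node FJ: F={C} ∩ J={C} → {C} (+0)
site 1, node FJZ: FJ={C} ∩ Z={C} → {C} (+0)
site 1, node ACFJOYZ: ACOY={A} ∪ FJZ={C} → {A,C} (+1)
site 2, node AC: A={T} ∩ C={T} → {T} (+0)
site 2, node OY: O={T} ∪ Y={G} → {G,T} (+1)
site 2, node ACOY: AC={T} ∩ OY={G,T} → {T} (+0)
site 2, node FJ: F={T} ∪ J={G} → {G,T} (+1)
site 2, node FJZ: FJ={G,T} ∩ Z={G} → {G} (+0)
site 2, node ACFJOYZ: ACOY={T} ∪ FJZ={G} → {G,T} (+1)
site 3, node AC: A={C} ∪ C={T} → {C,T} (+1)
site 3, node OY: O={A} ∪ Y={C} → {A,C} (+1)
site 3, node ACOY: AC={C,T} ∩ OY={A,C} → {C} (+0)
site 3, node FJ: F={T} ∩ J={T} → {T} (+0)
site 3, node FJZ: FJ={T} ∪ Z={C} → {C,T} (+1)
site 3, node ACFJOYZ: ACOY={C} ∩ FJZ={C,T} → {C} (+0)
site 4, node AC: A={A} ∪ C={C} → {A,C} (+1)
site 4, node OY: O={C} ∪ Y={G} → {C,G} (+1)
site 4, node ACOY: AC={A,C} ∩ OY={C,G} → {C} (+0)
site 4, node FJ: F={T} ∪ J={C} → {C,T} (+1)
site 4, node FJZ: FJ={C,T} ∪ Z={A} → {A,C,T} (+1)
site 4, node ACFJOYZ: ACOY={C} ∩ FJZ={A,C,T} → {C} (+0)
site 5, node AC: A={G} ∪ C={A} → {A,G} (+1)
site 5, node OY: O={T} ∪ Y={C} → {C,T} (+1)
site 5, node ACOY: AC={A,G} ∪ OY={C,T} → {A,C,G,T} (+1)
site 5, node FJ: F={A} ∪ J={G} → {A,G} (+1)
site 5, node FJZ: FJ={A,G} ∪ Z={C} → {A,C,G} (+1)
site 5, node ACFJOYZ: ACOY={A,C,G,T} ∩ FJZ={A,C,G} → {A,C,G} (+0)
site 6, node AC: A={T} ∩ C={T} → {T} (+0)
site 6, node OY: O={C} ∪ Y={G} → {C,G} (+1)
site 6, node ACOY: AC={T} ∪ OY={C,G} → {C,G,T} (+1)
site 6, node FJ: F={A} ∪ J={G} → {A,G} (+1)
site 6, node FJZ: FJ={A,G} ∪ Z={C} → {A,C,G} (+1)
site 6, node ACFJOYZ: ACOY={C,G,T} ∩ FJZ={A,C,G} → {C,G} (+0)
per-site changes: [4, 2, 3, 3, 4, 5, 4]; total = 25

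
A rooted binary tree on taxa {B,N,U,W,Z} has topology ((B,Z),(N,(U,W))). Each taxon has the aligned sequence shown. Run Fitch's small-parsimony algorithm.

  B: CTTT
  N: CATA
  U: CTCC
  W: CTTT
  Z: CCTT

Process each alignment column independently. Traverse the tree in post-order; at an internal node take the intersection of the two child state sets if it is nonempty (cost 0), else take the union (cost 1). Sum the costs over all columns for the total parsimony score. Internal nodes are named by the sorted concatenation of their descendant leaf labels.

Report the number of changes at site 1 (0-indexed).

site 0, node BZ: B={C} ∩ Z={C} → {C} (+0)
site 0, node UW: U={C} ∩ W={C} → {C} (+0)
site 0, node NUW: N={C} ∩ UW={C} → {C} (+0)
site 0, node BNUWZ: BZ={C} ∩ NUW={C} → {C} (+0)
site 1, node BZ: B={T} ∪ Z={C} → {C,T} (+1)
site 1, node UW: U={T} ∩ W={T} → {T} (+0)
site 1, node NUW: N={A} ∪ UW={T} → {A,T} (+1)
site 1, node BNUWZ: BZ={C,T} ∩ NUW={A,T} → {T} (+0)
site 2, node BZ: B={T} ∩ Z={T} → {T} (+0)
site 2, node UW: U={C} ∪ W={T} → {C,T} (+1)
site 2, node NUW: N={T} ∩ UW={C,T} → {T} (+0)
site 2, node BNUWZ: BZ={T} ∩ NUW={T} → {T} (+0)
site 3, node BZ: B={T} ∩ Z={T} → {T} (+0)
site 3, node UW: U={C} ∪ W={T} → {C,T} (+1)
site 3, node NUW: N={A} ∪ UW={C,T} → {A,C,T} (+1)
site 3, node BNUWZ: BZ={T} ∩ NUW={A,C,T} → {T} (+0)
per-site changes: [0, 2, 1, 2]; total = 5

2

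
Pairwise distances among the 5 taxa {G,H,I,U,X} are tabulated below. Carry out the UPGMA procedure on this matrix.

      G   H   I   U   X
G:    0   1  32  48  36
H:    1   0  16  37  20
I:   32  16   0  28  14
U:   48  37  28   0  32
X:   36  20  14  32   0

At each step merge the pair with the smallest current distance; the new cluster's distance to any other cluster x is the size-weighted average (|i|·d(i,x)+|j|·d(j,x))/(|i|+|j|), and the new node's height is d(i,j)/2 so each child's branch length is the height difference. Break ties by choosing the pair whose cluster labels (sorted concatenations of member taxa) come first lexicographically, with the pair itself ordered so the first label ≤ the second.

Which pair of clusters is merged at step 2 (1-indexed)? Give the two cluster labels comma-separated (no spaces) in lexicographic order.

iteration 1: select G,H (d=1); attach at lengths (1/2, 1/2); label the merged cluster GH
  updated: d(GH,I)=24, d(GH,U)=85/2, d(GH,X)=28
iteration 2: select I,X (d=14); attach at lengths (7, 7); label the merged cluster IX
  updated: d(GH,IX)=26, d(IX,U)=30
iteration 3: select GH,IX (d=26); attach at lengths (25/2, 6); label the merged cluster GHIX
  updated: d(GHIX,U)=145/4
iteration 4: select GHIX,U (d=145/4); attach at lengths (41/8, 145/8); label the merged cluster GHIUX
final tree: (((G:1/2,H:1/2):25/2,(I:7,X:7):6):41/8,U:145/8)
total length: 227/4

I,X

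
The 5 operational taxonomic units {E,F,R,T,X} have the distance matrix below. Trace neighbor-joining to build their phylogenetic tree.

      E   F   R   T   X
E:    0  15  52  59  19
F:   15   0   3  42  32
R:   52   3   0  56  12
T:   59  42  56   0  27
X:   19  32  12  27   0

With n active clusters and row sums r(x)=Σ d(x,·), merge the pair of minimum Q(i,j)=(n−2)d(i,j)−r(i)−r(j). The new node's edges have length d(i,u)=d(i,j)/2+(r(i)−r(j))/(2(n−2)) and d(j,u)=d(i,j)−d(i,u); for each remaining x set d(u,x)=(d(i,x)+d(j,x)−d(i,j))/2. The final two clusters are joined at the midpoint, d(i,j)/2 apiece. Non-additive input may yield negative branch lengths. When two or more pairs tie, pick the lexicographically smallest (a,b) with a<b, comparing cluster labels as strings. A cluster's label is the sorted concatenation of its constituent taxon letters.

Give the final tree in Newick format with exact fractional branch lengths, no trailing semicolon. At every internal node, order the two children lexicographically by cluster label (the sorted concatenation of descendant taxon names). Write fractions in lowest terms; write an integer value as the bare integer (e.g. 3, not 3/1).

1. join F+R (d=3, Q=-206) ⇒ FR; edges |F|=-11/3, |R|=20/3
  updated: d(E,FR)=32, d(FR,T)=95/2, d(FR,X)=41/2
2. join E+FR (d=32, Q=-146) ⇒ EFR; edges |E|=37/2, |FR|=27/2
  updated: d(EFR,T)=149/4, d(EFR,X)=15/4
3. join EFR+T (d=149/4, Q=-68) ⇒ EFRT; edges |EFR|=7, |T|=121/4
  updated: d(EFRT,X)=-13/4
4. join EFRT+X (d=-13/4) ⇒ EFRTX; edges |EFRT|=-13/8, |X|=-13/8
final tree: (((E:37/2,(F:-11/3,R:20/3):27/2):7,T:121/4):-13/8,X:-13/8)
total length: 69

(((E:37/2,(F:-11/3,R:20/3):27/2):7,T:121/4):-13/8,X:-13/8)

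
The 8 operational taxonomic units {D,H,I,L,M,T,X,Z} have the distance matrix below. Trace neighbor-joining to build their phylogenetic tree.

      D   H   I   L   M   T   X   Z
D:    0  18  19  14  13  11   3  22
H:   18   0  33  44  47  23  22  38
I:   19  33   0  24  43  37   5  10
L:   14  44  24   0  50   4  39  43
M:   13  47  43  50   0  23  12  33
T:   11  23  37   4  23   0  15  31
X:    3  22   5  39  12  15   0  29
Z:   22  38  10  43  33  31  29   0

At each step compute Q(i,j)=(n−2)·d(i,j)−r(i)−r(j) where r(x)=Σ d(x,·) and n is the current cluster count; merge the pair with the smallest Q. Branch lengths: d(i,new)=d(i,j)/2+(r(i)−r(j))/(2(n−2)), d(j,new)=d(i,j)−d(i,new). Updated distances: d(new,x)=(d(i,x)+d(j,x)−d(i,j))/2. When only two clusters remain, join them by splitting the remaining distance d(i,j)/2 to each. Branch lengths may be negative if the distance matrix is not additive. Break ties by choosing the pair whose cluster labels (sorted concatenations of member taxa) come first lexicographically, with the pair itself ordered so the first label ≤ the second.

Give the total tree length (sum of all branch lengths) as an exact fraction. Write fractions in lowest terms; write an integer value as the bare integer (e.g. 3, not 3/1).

2405/32

iteration 1: select L,T (d=4, Q=-338); attach at lengths (49/6, -25/6); label the merged cluster LT
  updated: d(D,LT)=21/2, d(H,LT)=63/2, d(I,LT)=57/2, d(LT,M)=69/2, d(LT,X)=25, d(LT,Z)=35
iteration 2: select I,Z (d=10, Q=-511/2); attach at lengths (43/20, 157/20); label the merged cluster IZ
  updated: d(D,IZ)=31/2, d(H,IZ)=61/2, d(IZ,LT)=107/4, d(IZ,M)=33, d(IZ,X)=12
iteration 3: select M,X (d=12, Q=-331/2); attach at lengths (227/16, -35/16); label the merged cluster MX
  updated: d(D,MX)=2, d(H,MX)=57/2, d(IZ,MX)=33/2, d(LT,MX)=95/4
iteration 4: select D,MX (d=2, Q=-443/4); attach at lengths (-25/8, 41/8); label the merged cluster DMX
  updated: d(DMX,H)=89/4, d(DMX,IZ)=15, d(DMX,LT)=129/8
iteration 5: select DMX,IZ (d=15, Q=-765/8); attach at lengths (89/32, 391/32); label the merged cluster DIMXZ
  updated: d(DIMXZ,H)=151/8, d(DIMXZ,LT)=223/16
iteration 6: select DIMXZ,H (d=151/8, Q=-1029/16); attach at lengths (21/32, 583/32); label the merged cluster DHIMXZ
  updated: d(DHIMXZ,LT)=425/32
iteration 7: select DHIMXZ,LT (d=425/32); attach at lengths (425/64, 425/64); label the merged cluster DHILMTXZ
final tree: ((((D:-25/8,(M:227/16,X:-35/16):41/8):89/32,(I:43/20,Z:157/20):391/32):21/32,H:583/32):425/64,(L:49/6,T:-25/6):425/64)
total length: 2405/32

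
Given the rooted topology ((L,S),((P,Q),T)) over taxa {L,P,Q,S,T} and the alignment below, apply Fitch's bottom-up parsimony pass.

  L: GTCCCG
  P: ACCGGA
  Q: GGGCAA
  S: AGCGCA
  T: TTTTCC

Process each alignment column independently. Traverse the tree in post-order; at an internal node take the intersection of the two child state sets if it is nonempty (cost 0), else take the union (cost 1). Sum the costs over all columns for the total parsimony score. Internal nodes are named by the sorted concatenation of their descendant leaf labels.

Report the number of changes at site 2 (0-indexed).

LS@0: {G} ∪ {A} = {A,G} (union, +1)
PQ@0: {A} ∪ {G} = {A,G} (union, +1)
PQT@0: {A,G} ∪ {T} = {A,G,T} (union, +1)
LPQST@0: {A,G} ∩ {A,G,T} = {A,G} (intersection, +0)
LS@1: {T} ∪ {G} = {G,T} (union, +1)
PQ@1: {C} ∪ {G} = {C,G} (union, +1)
PQT@1: {C,G} ∪ {T} = {C,G,T} (union, +1)
LPQST@1: {G,T} ∩ {C,G,T} = {G,T} (intersection, +0)
LS@2: {C} ∩ {C} = {C} (intersection, +0)
PQ@2: {C} ∪ {G} = {C,G} (union, +1)
PQT@2: {C,G} ∪ {T} = {C,G,T} (union, +1)
LPQST@2: {C} ∩ {C,G,T} = {C} (intersection, +0)
LS@3: {C} ∪ {G} = {C,G} (union, +1)
PQ@3: {G} ∪ {C} = {C,G} (union, +1)
PQT@3: {C,G} ∪ {T} = {C,G,T} (union, +1)
LPQST@3: {C,G} ∩ {C,G,T} = {C,G} (intersection, +0)
LS@4: {C} ∩ {C} = {C} (intersection, +0)
PQ@4: {G} ∪ {A} = {A,G} (union, +1)
PQT@4: {A,G} ∪ {C} = {A,C,G} (union, +1)
LPQST@4: {C} ∩ {A,C,G} = {C} (intersection, +0)
LS@5: {G} ∪ {A} = {A,G} (union, +1)
PQ@5: {A} ∩ {A} = {A} (intersection, +0)
PQT@5: {A} ∪ {C} = {A,C} (union, +1)
LPQST@5: {A,G} ∩ {A,C} = {A} (intersection, +0)
per-site changes: [3, 3, 2, 3, 2, 2]; total = 15

2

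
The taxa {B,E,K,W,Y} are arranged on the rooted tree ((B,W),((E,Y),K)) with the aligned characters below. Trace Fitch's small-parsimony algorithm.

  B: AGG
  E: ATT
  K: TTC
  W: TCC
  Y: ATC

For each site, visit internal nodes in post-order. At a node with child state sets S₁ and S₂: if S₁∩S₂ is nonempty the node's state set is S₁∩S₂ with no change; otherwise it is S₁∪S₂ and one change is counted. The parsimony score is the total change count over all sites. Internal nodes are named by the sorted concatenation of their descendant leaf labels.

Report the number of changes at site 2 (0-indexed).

[col 0] BW: children B:{A}, W:{T} ∪→ {A,T}; cost 1
[col 0] EY: children E:{A}, Y:{A} ∩→ {A}; cost 0
[col 0] EKY: children EY:{A}, K:{T} ∪→ {A,T}; cost 1
[col 0] BEKWY: children BW:{A,T}, EKY:{A,T} ∩→ {A,T}; cost 0
[col 1] BW: children B:{G}, W:{C} ∪→ {C,G}; cost 1
[col 1] EY: children E:{T}, Y:{T} ∩→ {T}; cost 0
[col 1] EKY: children EY:{T}, K:{T} ∩→ {T}; cost 0
[col 1] BEKWY: children BW:{C,G}, EKY:{T} ∪→ {C,G,T}; cost 1
[col 2] BW: children B:{G}, W:{C} ∪→ {C,G}; cost 1
[col 2] EY: children E:{T}, Y:{C} ∪→ {C,T}; cost 1
[col 2] EKY: children EY:{C,T}, K:{C} ∩→ {C}; cost 0
[col 2] BEKWY: children BW:{C,G}, EKY:{C} ∩→ {C}; cost 0
per-site changes: [2, 2, 2]; total = 6

2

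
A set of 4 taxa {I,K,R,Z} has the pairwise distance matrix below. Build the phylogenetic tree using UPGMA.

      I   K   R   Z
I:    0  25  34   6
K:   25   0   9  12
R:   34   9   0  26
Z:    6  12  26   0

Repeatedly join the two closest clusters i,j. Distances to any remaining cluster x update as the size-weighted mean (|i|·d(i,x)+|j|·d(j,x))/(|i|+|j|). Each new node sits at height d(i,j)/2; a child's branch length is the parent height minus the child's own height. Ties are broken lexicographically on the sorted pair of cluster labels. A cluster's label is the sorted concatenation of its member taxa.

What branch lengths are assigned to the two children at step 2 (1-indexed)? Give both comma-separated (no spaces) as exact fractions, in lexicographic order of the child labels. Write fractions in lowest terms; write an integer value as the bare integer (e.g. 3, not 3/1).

9/2,9/2

1. join I+Z (d=6) ⇒ IZ; edges |I|=3, |Z|=3
  updated: d(IZ,K)=37/2, d(IZ,R)=30
2. join K+R (d=9) ⇒ KR; edges |K|=9/2, |R|=9/2
  updated: d(IZ,KR)=97/4
3. join IZ+KR (d=97/4) ⇒ IKRZ; edges |IZ|=73/8, |KR|=61/8
final tree: ((I:3,Z:3):73/8,(K:9/2,R:9/2):61/8)
total length: 127/4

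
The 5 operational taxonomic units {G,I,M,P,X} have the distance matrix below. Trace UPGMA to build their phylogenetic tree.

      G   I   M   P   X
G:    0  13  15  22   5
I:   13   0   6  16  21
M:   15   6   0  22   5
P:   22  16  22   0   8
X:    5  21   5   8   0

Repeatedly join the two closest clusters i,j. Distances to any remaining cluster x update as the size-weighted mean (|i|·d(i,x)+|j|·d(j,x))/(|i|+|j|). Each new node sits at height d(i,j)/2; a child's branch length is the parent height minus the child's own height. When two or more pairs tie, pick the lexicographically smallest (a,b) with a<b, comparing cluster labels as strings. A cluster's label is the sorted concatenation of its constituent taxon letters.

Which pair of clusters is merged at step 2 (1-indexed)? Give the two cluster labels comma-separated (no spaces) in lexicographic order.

step 1: merge (G,X) at d=5; branch lengths G→5/2, X→5/2; new cluster GX
  updated: d(GX,I)=17, d(GX,M)=10, d(GX,P)=15
step 2: merge (I,M) at d=6; branch lengths I→3, M→3; new cluster IM
  updated: d(GX,IM)=27/2, d(IM,P)=19
step 3: merge (GX,IM) at d=27/2; branch lengths GX→17/4, IM→15/4; new cluster GIMX
  updated: d(GIMX,P)=17
step 4: merge (GIMX,P) at d=17; branch lengths GIMX→7/4, P→17/2; new cluster GIMPX
final tree: (((G:5/2,X:5/2):17/4,(I:3,M:3):15/4):7/4,P:17/2)
total length: 117/4

I,M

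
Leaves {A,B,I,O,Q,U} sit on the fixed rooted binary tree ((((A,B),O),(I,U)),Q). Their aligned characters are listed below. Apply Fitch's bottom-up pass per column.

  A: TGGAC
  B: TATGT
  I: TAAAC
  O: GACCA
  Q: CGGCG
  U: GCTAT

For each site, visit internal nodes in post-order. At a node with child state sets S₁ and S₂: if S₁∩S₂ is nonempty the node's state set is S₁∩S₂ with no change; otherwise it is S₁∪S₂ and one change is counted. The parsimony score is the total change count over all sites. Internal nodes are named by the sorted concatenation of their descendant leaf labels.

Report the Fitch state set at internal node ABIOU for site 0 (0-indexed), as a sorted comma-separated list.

G,T

site 0, node AB: A={T} ∩ B={T} → {T} (+0)
site 0, node ABO: AB={T} ∪ O={G} → {G,T} (+1)
site 0, node IU: I={T} ∪ U={G} → {G,T} (+1)
site 0, node ABIOU: ABO={G,T} ∩ IU={G,T} → {G,T} (+0)
site 0, node ABIOQU: ABIOU={G,T} ∪ Q={C} → {C,G,T} (+1)
site 1, node AB: A={G} ∪ B={A} → {A,G} (+1)
site 1, node ABO: AB={A,G} ∩ O={A} → {A} (+0)
site 1, node IU: I={A} ∪ U={C} → {A,C} (+1)
site 1, node ABIOU: ABO={A} ∩ IU={A,C} → {A} (+0)
site 1, node ABIOQU: ABIOU={A} ∪ Q={G} → {A,G} (+1)
site 2, node AB: A={G} ∪ B={T} → {G,T} (+1)
site 2, node ABO: AB={G,T} ∪ O={C} → {C,G,T} (+1)
site 2, node IU: I={A} ∪ U={T} → {A,T} (+1)
site 2, node ABIOU: ABO={C,G,T} ∩ IU={A,T} → {T} (+0)
site 2, node ABIOQU: ABIOU={T} ∪ Q={G} → {G,T} (+1)
site 3, node AB: A={A} ∪ B={G} → {A,G} (+1)
site 3, node ABO: AB={A,G} ∪ O={C} → {A,C,G} (+1)
site 3, node IU: I={A} ∩ U={A} → {A} (+0)
site 3, node ABIOU: ABO={A,C,G} ∩ IU={A} → {A} (+0)
site 3, node ABIOQU: ABIOU={A} ∪ Q={C} → {A,C} (+1)
site 4, node AB: A={C} ∪ B={T} → {C,T} (+1)
site 4, node ABO: AB={C,T} ∪ O={A} → {A,C,T} (+1)
site 4, node IU: I={C} ∪ U={T} → {C,T} (+1)
site 4, node ABIOU: ABO={A,C,T} ∩ IU={C,T} → {C,T} (+0)
site 4, node ABIOQU: ABIOU={C,T} ∪ Q={G} → {C,G,T} (+1)
per-site changes: [3, 3, 4, 3, 4]; total = 17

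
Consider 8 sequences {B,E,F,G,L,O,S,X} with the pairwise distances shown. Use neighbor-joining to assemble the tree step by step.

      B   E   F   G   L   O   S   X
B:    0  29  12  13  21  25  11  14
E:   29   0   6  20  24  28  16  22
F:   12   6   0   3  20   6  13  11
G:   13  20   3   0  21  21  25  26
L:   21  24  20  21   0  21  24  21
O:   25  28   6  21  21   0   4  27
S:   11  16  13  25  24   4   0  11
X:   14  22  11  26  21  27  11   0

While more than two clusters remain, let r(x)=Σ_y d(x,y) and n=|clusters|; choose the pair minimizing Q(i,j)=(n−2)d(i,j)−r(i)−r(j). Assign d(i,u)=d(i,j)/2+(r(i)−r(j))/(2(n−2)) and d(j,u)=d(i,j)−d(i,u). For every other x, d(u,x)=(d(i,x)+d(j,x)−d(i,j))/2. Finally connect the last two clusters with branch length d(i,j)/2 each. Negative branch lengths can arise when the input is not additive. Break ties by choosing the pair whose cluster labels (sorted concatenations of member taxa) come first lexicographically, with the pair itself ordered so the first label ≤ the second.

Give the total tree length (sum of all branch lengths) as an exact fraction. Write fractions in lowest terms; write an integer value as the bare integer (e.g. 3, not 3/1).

1863/32

1. join O+S (d=4, Q=-212) ⇒ OS; edges |O|=13/3, |S|=-1/3
  updated: d(B,OS)=16, d(E,OS)=20, d(F,OS)=15/2, d(G,OS)=21, d(L,OS)=41/2, d(OS,X)=17
2. join E+F (d=6, Q=-301/2) ⇒ EF; edges |E|=183/20, |F|=-63/20
  updated: d(B,EF)=35/2, d(EF,G)=17/2, d(EF,L)=19, d(EF,OS)=43/4, d(EF,X)=27/2
3. join EF+G (d=17/2, Q=-499/4) ⇒ EFG; edges |EF|=55/32, |G|=217/32
  updated: d(B,EFG)=11, d(EFG,L)=63/4, d(EFG,OS)=93/8, d(EFG,X)=31/2
4. join B+X (d=14, Q=-175/2) ⇒ BX; edges |B|=73/12, |X|=95/12
  updated: d(BX,EFG)=25/4, d(BX,L)=14, d(BX,OS)=19/2
5. join BX+OS (d=19/2, Q=-419/8) ⇒ BOSX; edges |BX|=57/32, |OS|=247/32
  updated: d(BOSX,EFG)=67/16, d(BOSX,L)=25/2
6. join BOSX+EFG (d=67/16, Q=-519/16) ⇒ BEFGOSX; edges |BOSX|=15/32, |EFG|=119/32
  updated: d(BEFGOSX,L)=385/32
7. join BEFGOSX+L (d=385/32) ⇒ BEFGLOSX; edges |BEFGOSX|=385/64, |L|=385/64
final tree: ((((B:73/12,X:95/12):57/32,(O:13/3,S:-1/3):247/32):15/32,((E:183/20,F:-63/20):55/32,G:217/32):119/32):385/64,L:385/64)
total length: 1863/32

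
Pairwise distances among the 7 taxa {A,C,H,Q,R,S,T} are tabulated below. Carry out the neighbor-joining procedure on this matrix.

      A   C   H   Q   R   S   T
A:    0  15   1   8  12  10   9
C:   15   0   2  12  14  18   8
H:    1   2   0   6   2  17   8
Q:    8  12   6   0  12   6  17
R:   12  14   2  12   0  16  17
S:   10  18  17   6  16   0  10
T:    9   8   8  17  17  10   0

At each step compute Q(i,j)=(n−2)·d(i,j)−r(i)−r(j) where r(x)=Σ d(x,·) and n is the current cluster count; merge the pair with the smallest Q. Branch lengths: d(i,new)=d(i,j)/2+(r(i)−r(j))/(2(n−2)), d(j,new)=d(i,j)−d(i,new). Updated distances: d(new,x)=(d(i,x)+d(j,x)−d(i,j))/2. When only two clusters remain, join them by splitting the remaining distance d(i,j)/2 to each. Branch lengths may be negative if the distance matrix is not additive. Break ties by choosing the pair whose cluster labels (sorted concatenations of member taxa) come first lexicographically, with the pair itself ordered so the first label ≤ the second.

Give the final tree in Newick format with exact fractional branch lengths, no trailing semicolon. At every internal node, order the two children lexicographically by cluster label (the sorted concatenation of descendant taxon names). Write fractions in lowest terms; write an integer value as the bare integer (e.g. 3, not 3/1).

(((A:19/8,(Q:7/5,S:23/5):29/8):7/4,(C:61/16,T:67/16):23/8):19/16,(H:-3,R:5):19/16)

iteration 1: select Q,S (d=6, Q=-108); attach at lengths (7/5, 23/5); label the merged cluster QS
  updated: d(A,QS)=6, d(C,QS)=12, d(H,QS)=17/2, d(QS,R)=11, d(QS,T)=21/2
iteration 2: select C,T (d=8, Q=-143/2); attach at lengths (61/16, 67/16); label the merged cluster CT
  updated: d(A,CT)=8, d(CT,H)=1, d(CT,QS)=29/4, d(CT,R)=23/2
iteration 3: select H,R (d=2, Q=-43); attach at lengths (-3, 5); label the merged cluster HR
  updated: d(A,HR)=11/2, d(CT,HR)=21/4, d(HR,QS)=35/4
iteration 4: select A,QS (d=6, Q=-59/2); attach at lengths (19/8, 29/8); label the merged cluster AQS
  updated: d(AQS,CT)=37/8, d(AQS,HR)=33/8
iteration 5: select AQS,CT (d=37/8, Q=-14); attach at lengths (7/4, 23/8); label the merged cluster ACQST
  updated: d(ACQST,HR)=19/8
iteration 6: select ACQST,HR (d=19/8); attach at lengths (19/16, 19/16); label the merged cluster ACHQRST
final tree: (((A:19/8,(Q:7/5,S:23/5):29/8):7/4,(C:61/16,T:67/16):23/8):19/16,(H:-3,R:5):19/16)
total length: 29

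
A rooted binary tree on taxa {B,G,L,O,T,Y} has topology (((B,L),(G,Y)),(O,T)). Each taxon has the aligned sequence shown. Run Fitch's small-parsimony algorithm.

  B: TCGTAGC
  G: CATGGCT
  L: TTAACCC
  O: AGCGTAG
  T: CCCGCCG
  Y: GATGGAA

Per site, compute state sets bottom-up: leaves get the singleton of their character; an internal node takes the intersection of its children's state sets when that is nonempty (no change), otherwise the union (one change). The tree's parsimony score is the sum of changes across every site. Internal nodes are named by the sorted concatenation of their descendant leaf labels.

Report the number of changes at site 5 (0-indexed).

BL@0: {T} ∩ {T} = {T} (intersection, +0)
GY@0: {C} ∪ {G} = {C,G} (union, +1)
BGLY@0: {T} ∪ {C,G} = {C,G,T} (union, +1)
OT@0: {A} ∪ {C} = {A,C} (union, +1)
BGLOTY@0: {C,G,T} ∩ {A,C} = {C} (intersection, +0)
BL@1: {C} ∪ {T} = {C,T} (union, +1)
GY@1: {A} ∩ {A} = {A} (intersection, +0)
BGLY@1: {C,T} ∪ {A} = {A,C,T} (union, +1)
OT@1: {G} ∪ {C} = {C,G} (union, +1)
BGLOTY@1: {A,C,T} ∩ {C,G} = {C} (intersection, +0)
BL@2: {G} ∪ {A} = {A,G} (union, +1)
GY@2: {T} ∩ {T} = {T} (intersection, +0)
BGLY@2: {A,G} ∪ {T} = {A,G,T} (union, +1)
OT@2: {C} ∩ {C} = {C} (intersection, +0)
BGLOTY@2: {A,G,T} ∪ {C} = {A,C,G,T} (union, +1)
BL@3: {T} ∪ {A} = {A,T} (union, +1)
GY@3: {G} ∩ {G} = {G} (intersection, +0)
BGLY@3: {A,T} ∪ {G} = {A,G,T} (union, +1)
OT@3: {G} ∩ {G} = {G} (intersection, +0)
BGLOTY@3: {A,G,T} ∩ {G} = {G} (intersection, +0)
BL@4: {A} ∪ {C} = {A,C} (union, +1)
GY@4: {G} ∩ {G} = {G} (intersection, +0)
BGLY@4: {A,C} ∪ {G} = {A,C,G} (union, +1)
OT@4: {T} ∪ {C} = {C,T} (union, +1)
BGLOTY@4: {A,C,G} ∩ {C,T} = {C} (intersection, +0)
BL@5: {G} ∪ {C} = {C,G} (union, +1)
GY@5: {C} ∪ {A} = {A,C} (union, +1)
BGLY@5: {C,G} ∩ {A,C} = {C} (intersection, +0)
OT@5: {A} ∪ {C} = {A,C} (union, +1)
BGLOTY@5: {C} ∩ {A,C} = {C} (intersection, +0)
BL@6: {C} ∩ {C} = {C} (intersection, +0)
GY@6: {T} ∪ {A} = {A,T} (union, +1)
BGLY@6: {C} ∪ {A,T} = {A,C,T} (union, +1)
OT@6: {G} ∩ {G} = {G} (intersection, +0)
BGLOTY@6: {A,C,T} ∪ {G} = {A,C,G,T} (union, +1)
per-site changes: [3, 3, 3, 2, 3, 3, 3]; total = 20

3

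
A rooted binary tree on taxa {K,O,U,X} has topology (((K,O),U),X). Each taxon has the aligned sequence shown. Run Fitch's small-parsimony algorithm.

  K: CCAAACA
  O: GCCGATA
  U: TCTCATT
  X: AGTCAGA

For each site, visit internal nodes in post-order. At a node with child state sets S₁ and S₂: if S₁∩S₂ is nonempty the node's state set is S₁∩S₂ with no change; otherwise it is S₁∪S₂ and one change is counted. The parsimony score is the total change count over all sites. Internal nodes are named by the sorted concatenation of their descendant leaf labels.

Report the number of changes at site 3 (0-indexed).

KO@0: {C} ∪ {G} = {C,G} (union, +1)
KOU@0: {C,G} ∪ {T} = {C,G,T} (union, +1)
KOUX@0: {C,G,T} ∪ {A} = {A,C,G,T} (union, +1)
KO@1: {C} ∩ {C} = {C} (intersection, +0)
KOU@1: {C} ∩ {C} = {C} (intersection, +0)
KOUX@1: {C} ∪ {G} = {C,G} (union, +1)
KO@2: {A} ∪ {C} = {A,C} (union, +1)
KOU@2: {A,C} ∪ {T} = {A,C,T} (union, +1)
KOUX@2: {A,C,T} ∩ {T} = {T} (intersection, +0)
KO@3: {A} ∪ {G} = {A,G} (union, +1)
KOU@3: {A,G} ∪ {C} = {A,C,G} (union, +1)
KOUX@3: {A,C,G} ∩ {C} = {C} (intersection, +0)
KO@4: {A} ∩ {A} = {A} (intersection, +0)
KOU@4: {A} ∩ {A} = {A} (intersection, +0)
KOUX@4: {A} ∩ {A} = {A} (intersection, +0)
KO@5: {C} ∪ {T} = {C,T} (union, +1)
KOU@5: {C,T} ∩ {T} = {T} (intersection, +0)
KOUX@5: {T} ∪ {G} = {G,T} (union, +1)
KO@6: {A} ∩ {A} = {A} (intersection, +0)
KOU@6: {A} ∪ {T} = {A,T} (union, +1)
KOUX@6: {A,T} ∩ {A} = {A} (intersection, +0)
per-site changes: [3, 1, 2, 2, 0, 2, 1]; total = 11

2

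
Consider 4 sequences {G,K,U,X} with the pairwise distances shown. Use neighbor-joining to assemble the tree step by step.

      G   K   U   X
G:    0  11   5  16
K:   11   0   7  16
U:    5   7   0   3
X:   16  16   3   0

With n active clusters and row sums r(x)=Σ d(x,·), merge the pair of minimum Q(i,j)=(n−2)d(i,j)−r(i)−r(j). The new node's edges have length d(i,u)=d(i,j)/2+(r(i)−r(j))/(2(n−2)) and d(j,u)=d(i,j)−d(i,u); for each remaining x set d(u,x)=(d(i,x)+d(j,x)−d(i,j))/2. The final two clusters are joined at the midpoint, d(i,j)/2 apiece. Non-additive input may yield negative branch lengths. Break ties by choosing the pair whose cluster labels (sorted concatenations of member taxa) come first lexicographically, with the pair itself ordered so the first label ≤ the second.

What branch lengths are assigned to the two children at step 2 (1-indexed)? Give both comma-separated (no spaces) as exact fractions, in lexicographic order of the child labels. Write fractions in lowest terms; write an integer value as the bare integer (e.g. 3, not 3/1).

4,-7/2

iteration 1: select G,K (d=11, Q=-44); attach at lengths (5, 6); label the merged cluster GK
  updated: d(GK,U)=1/2, d(GK,X)=21/2
iteration 2: select GK,U (d=1/2, Q=-14); attach at lengths (4, -7/2); label the merged cluster GKU
  updated: d(GKU,X)=13/2
iteration 3: select GKU,X (d=13/2); attach at lengths (13/4, 13/4); label the merged cluster GKUX
final tree: (((G:5,K:6):4,U:-7/2):13/4,X:13/4)
total length: 18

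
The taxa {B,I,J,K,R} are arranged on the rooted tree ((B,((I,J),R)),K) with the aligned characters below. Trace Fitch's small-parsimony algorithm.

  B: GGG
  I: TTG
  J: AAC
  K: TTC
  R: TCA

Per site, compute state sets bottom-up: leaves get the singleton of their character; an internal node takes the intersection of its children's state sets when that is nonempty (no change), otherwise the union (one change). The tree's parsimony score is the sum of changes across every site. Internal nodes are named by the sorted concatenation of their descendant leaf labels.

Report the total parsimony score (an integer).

8

[col 0] IJ: children I:{T}, J:{A} ∪→ {A,T}; cost 1
[col 0] IJR: children IJ:{A,T}, R:{T} ∩→ {T}; cost 0
[col 0] BIJR: children B:{G}, IJR:{T} ∪→ {G,T}; cost 1
[col 0] BIJKR: children BIJR:{G,T}, K:{T} ∩→ {T}; cost 0
[col 1] IJ: children I:{T}, J:{A} ∪→ {A,T}; cost 1
[col 1] IJR: children IJ:{A,T}, R:{C} ∪→ {A,C,T}; cost 1
[col 1] BIJR: children B:{G}, IJR:{A,C,T} ∪→ {A,C,G,T}; cost 1
[col 1] BIJKR: children BIJR:{A,C,G,T}, K:{T} ∩→ {T}; cost 0
[col 2] IJ: children I:{G}, J:{C} ∪→ {C,G}; cost 1
[col 2] IJR: children IJ:{C,G}, R:{A} ∪→ {A,C,G}; cost 1
[col 2] BIJR: children B:{G}, IJR:{A,C,G} ∩→ {G}; cost 0
[col 2] BIJKR: children BIJR:{G}, K:{C} ∪→ {C,G}; cost 1
per-site changes: [2, 3, 3]; total = 8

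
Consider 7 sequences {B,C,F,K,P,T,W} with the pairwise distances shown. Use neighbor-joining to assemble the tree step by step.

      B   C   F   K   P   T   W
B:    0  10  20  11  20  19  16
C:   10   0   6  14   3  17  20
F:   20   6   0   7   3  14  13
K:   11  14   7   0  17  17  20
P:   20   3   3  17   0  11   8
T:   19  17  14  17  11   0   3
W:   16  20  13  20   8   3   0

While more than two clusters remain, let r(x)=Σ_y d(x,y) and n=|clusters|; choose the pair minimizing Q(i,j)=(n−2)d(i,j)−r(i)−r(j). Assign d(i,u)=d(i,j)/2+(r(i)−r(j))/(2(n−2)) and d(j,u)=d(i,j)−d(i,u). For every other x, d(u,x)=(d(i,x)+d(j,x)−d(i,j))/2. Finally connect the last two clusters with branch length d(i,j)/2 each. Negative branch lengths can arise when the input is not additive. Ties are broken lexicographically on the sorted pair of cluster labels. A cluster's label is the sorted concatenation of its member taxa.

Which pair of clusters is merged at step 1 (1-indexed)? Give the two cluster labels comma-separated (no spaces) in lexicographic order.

iteration 1: select T,W (d=3, Q=-146); attach at lengths (8/5, 7/5); label the merged cluster TW
  updated: d(B,TW)=16, d(C,TW)=17, d(F,TW)=12, d(K,TW)=17, d(P,TW)=8
iteration 2: select B,K (d=11, Q=-99); attach at lengths (55/8, 33/8); label the merged cluster BK
  updated: d(BK,C)=13/2, d(BK,F)=8, d(BK,P)=13, d(BK,TW)=11
iteration 3: select BK,TW (d=11, Q=-107/2); attach at lengths (47/12, 85/12); label the merged cluster BKTW
  updated: d(BKTW,C)=25/4, d(BKTW,F)=9/2, d(BKTW,P)=5
iteration 4: select BKTW,F (d=9/2, Q=-81/4); attach at lengths (45/16, 27/16); label the merged cluster BFKTW
  updated: d(BFKTW,C)=31/8, d(BFKTW,P)=7/4
iteration 5: select BFKTW,C (d=31/8, Q=-69/8); attach at lengths (21/16, 41/16); label the merged cluster BCFKTW
  updated: d(BCFKTW,P)=7/16
iteration 6: select BCFKTW,P (d=7/16); attach at lengths (7/32, 7/32); label the merged cluster BCFKPTW
final tree: (((((B:55/8,K:33/8):47/12,(T:8/5,W:7/5):85/12):45/16,F:27/16):21/16,C:41/16):7/32,P:7/32)
total length: 541/16

T,W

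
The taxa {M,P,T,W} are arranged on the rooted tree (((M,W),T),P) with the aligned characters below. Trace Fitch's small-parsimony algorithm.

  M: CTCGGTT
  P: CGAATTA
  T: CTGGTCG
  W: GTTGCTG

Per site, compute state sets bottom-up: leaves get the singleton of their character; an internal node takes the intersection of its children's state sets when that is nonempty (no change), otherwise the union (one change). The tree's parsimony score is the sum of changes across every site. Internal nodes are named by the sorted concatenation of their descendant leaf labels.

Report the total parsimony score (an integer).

[col 0] MW: children M:{C}, W:{G} ∪→ {C,G}; cost 1
[col 0] MTW: children MW:{C,G}, T:{C} ∩→ {C}; cost 0
[col 0] MPTW: children MTW:{C}, P:{C} ∩→ {C}; cost 0
[col 1] MW: children M:{T}, W:{T} ∩→ {T}; cost 0
[col 1] MTW: children MW:{T}, T:{T} ∩→ {T}; cost 0
[col 1] MPTW: children MTW:{T}, P:{G} ∪→ {G,T}; cost 1
[col 2] MW: children M:{C}, W:{T} ∪→ {C,T}; cost 1
[col 2] MTW: children MW:{C,T}, T:{G} ∪→ {C,G,T}; cost 1
[col 2] MPTW: children MTW:{C,G,T}, P:{A} ∪→ {A,C,G,T}; cost 1
[col 3] MW: children M:{G}, W:{G} ∩→ {G}; cost 0
[col 3] MTW: children MW:{G}, T:{G} ∩→ {G}; cost 0
[col 3] MPTW: children MTW:{G}, P:{A} ∪→ {A,G}; cost 1
[col 4] MW: children M:{G}, W:{C} ∪→ {C,G}; cost 1
[col 4] MTW: children MW:{C,G}, T:{T} ∪→ {C,G,T}; cost 1
[col 4] MPTW: children MTW:{C,G,T}, P:{T} ∩→ {T}; cost 0
[col 5] MW: children M:{T}, W:{T} ∩→ {T}; cost 0
[col 5] MTW: children MW:{T}, T:{C} ∪→ {C,T}; cost 1
[col 5] MPTW: children MTW:{C,T}, P:{T} ∩→ {T}; cost 0
[col 6] MW: children M:{T}, W:{G} ∪→ {G,T}; cost 1
[col 6] MTW: children MW:{G,T}, T:{G} ∩→ {G}; cost 0
[col 6] MPTW: children MTW:{G}, P:{A} ∪→ {A,G}; cost 1
per-site changes: [1, 1, 3, 1, 2, 1, 2]; total = 11

11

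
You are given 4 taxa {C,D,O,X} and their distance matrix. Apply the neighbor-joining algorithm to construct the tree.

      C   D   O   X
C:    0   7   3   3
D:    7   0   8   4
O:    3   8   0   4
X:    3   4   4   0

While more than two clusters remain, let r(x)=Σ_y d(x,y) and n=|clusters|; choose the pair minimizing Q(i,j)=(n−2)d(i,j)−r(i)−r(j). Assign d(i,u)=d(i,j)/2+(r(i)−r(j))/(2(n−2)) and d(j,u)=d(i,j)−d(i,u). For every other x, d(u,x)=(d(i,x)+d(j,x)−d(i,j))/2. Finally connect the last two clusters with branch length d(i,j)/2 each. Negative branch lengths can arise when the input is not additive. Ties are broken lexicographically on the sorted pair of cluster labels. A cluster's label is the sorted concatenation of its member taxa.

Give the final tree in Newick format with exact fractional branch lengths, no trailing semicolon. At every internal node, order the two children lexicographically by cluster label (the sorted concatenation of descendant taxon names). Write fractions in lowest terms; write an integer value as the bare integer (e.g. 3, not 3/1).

1. join C+O (d=3, Q=-22) ⇒ CO; edges |C|=1, |O|=2
  updated: d(CO,D)=6, d(CO,X)=2
2. join CO+D (d=6, Q=-12) ⇒ CDO; edges |CO|=2, |D|=4
  updated: d(CDO,X)=0
3. join CDO+X (d=0) ⇒ CDOX; edges |CDO|=0, |X|=0
final tree: (((C:1,O:2):2,D:4):0,X:0)
total length: 9

(((C:1,O:2):2,D:4):0,X:0)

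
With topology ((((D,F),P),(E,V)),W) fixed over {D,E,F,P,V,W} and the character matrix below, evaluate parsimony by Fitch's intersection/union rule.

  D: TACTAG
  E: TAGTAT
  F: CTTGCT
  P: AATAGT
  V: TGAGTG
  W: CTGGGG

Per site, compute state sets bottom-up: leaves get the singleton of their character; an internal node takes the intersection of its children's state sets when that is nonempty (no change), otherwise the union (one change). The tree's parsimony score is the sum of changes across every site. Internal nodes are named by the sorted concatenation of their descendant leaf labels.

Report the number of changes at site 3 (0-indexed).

site 0, node DF: D={T} ∪ F={C} → {C,T} (+1)
site 0, node DFP: DF={C,T} ∪ P={A} → {A,C,T} (+1)
site 0, node EV: E={T} ∩ V={T} → {T} (+0)
site 0, node DEFPV: DFP={A,C,T} ∩ EV={T} → {T} (+0)
site 0, node DEFPVW: DEFPV={T} ∪ W={C} → {C,T} (+1)
site 1, node DF: D={A} ∪ F={T} → {A,T} (+1)
site 1, node DFP: DF={A,T} ∩ P={A} → {A} (+0)
site 1, node EV: E={A} ∪ V={G} → {A,G} (+1)
site 1, node DEFPV: DFP={A} ∩ EV={A,G} → {A} (+0)
site 1, node DEFPVW: DEFPV={A} ∪ W={T} → {A,T} (+1)
site 2, node DF: D={C} ∪ F={T} → {C,T} (+1)
site 2, node DFP: DF={C,T} ∩ P={T} → {T} (+0)
site 2, node EV: E={G} ∪ V={A} → {A,G} (+1)
site 2, node DEFPV: DFP={T} ∪ EV={A,G} → {A,G,T} (+1)
site 2, node DEFPVW: DEFPV={A,G,T} ∩ W={G} → {G} (+0)
site 3, node DF: D={T} ∪ F={G} → {G,T} (+1)
site 3, node DFP: DF={G,T} ∪ P={A} → {A,G,T} (+1)
site 3, node EV: E={T} ∪ V={G} → {G,T} (+1)
site 3, node DEFPV: DFP={A,G,T} ∩ EV={G,T} → {G,T} (+0)
site 3, node DEFPVW: DEFPV={G,T} ∩ W={G} → {G} (+0)
site 4, node DF: D={A} ∪ F={C} → {A,C} (+1)
site 4, node DFP: DF={A,C} ∪ P={G} → {A,C,G} (+1)
site 4, node EV: E={A} ∪ V={T} → {A,T} (+1)
site 4, node DEFPV: DFP={A,C,G} ∩ EV={A,T} → {A} (+0)
site 4, node DEFPVW: DEFPV={A} ∪ W={G} → {A,G} (+1)
site 5, node DF: D={G} ∪ F={T} → {G,T} (+1)
site 5, node DFP: DF={G,T} ∩ P={T} → {T} (+0)
site 5, node EV: E={T} ∪ V={G} → {G,T} (+1)
site 5, node DEFPV: DFP={T} ∩ EV={G,T} → {T} (+0)
site 5, node DEFPVW: DEFPV={T} ∪ W={G} → {G,T} (+1)
per-site changes: [3, 3, 3, 3, 4, 3]; total = 19

3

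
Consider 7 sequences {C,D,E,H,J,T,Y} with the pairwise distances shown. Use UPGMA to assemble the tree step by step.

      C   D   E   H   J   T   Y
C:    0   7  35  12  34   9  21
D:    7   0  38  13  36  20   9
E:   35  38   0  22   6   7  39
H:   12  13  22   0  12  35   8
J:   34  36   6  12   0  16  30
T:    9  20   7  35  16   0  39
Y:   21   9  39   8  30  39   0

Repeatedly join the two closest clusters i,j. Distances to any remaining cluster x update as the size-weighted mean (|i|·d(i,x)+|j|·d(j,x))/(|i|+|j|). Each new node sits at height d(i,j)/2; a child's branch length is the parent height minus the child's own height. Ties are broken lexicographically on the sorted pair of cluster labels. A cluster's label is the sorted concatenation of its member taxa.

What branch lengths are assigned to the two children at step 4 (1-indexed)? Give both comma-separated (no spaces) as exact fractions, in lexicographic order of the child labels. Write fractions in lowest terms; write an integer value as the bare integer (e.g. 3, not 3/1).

11/4,23/4

1. join E+J (d=6) ⇒ EJ; edges |E|=3, |J|=3
  updated: d(C,EJ)=69/2, d(D,EJ)=37, d(EJ,H)=17, d(EJ,T)=23/2, d(EJ,Y)=69/2
2. join C+D (d=7) ⇒ CD; edges |C|=7/2, |D|=7/2
  updated: d(CD,EJ)=143/4, d(CD,H)=25/2, d(CD,T)=29/2, d(CD,Y)=15
3. join H+Y (d=8) ⇒ HY; edges |H|=4, |Y|=4
  updated: d(CD,HY)=55/4, d(EJ,HY)=103/4, d(HY,T)=37
4. join EJ+T (d=23/2) ⇒ EJT; edges |EJ|=11/4, |T|=23/4
  updated: d(CD,EJT)=86/3, d(EJT,HY)=59/2
5. join CD+HY (d=55/4) ⇒ CDHY; edges |CD|=27/8, |HY|=23/8
  updated: d(CDHY,EJT)=349/12
6. join CDHY+EJT (d=349/12) ⇒ CDEHJTY; edges |CDHY|=23/3, |EJT|=211/24
final tree: (((C:7/2,D:7/2):27/8,(H:4,Y:4):23/8):23/3,((E:3,J:3):11/4,T:23/4):211/24)
total length: 1253/24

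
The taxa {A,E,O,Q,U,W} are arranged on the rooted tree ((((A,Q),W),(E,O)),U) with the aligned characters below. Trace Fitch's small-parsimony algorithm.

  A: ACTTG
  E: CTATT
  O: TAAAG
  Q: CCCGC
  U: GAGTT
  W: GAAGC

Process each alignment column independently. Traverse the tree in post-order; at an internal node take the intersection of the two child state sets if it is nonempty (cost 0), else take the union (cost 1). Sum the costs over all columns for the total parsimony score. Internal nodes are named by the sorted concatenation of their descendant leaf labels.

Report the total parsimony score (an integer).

site 0, node AQ: A={A} ∪ Q={C} → {A,C} (+1)
site 0, node AQW: AQ={A,C} ∪ W={G} → {A,C,G} (+1)
site 0, node EO: E={C} ∪ O={T} → {C,T} (+1)
site 0, node AEOQW: AQW={A,C,G} ∩ EO={C,T} → {C} (+0)
site 0, node AEOQUW: AEOQW={C} ∪ U={G} → {C,G} (+1)
site 1, node AQ: A={C} ∩ Q={C} → {C} (+0)
site 1, node AQW: AQ={C} ∪ W={A} → {A,C} (+1)
site 1, node EO: E={T} ∪ O={A} → {A,T} (+1)
site 1, node AEOQW: AQW={A,C} ∩ EO={A,T} → {A} (+0)
site 1, node AEOQUW: AEOQW={A} ∩ U={A} → {A} (+0)
site 2, node AQ: A={T} ∪ Q={C} → {C,T} (+1)
site 2, node AQW: AQ={C,T} ∪ W={A} → {A,C,T} (+1)
site 2, node EO: E={A} ∩ O={A} → {A} (+0)
site 2, node AEOQW: AQW={A,C,T} ∩ EO={A} → {A} (+0)
site 2, node AEOQUW: AEOQW={A} ∪ U={G} → {A,G} (+1)
site 3, node AQ: A={T} ∪ Q={G} → {G,T} (+1)
site 3, node AQW: AQ={G,T} ∩ W={G} → {G} (+0)
site 3, node EO: E={T} ∪ O={A} → {A,T} (+1)
site 3, node AEOQW: AQW={G} ∪ EO={A,T} → {A,G,T} (+1)
site 3, node AEOQUW: AEOQW={A,G,T} ∩ U={T} → {T} (+0)
site 4, node AQ: A={G} ∪ Q={C} → {C,G} (+1)
site 4, node AQW: AQ={C,G} ∩ W={C} → {C} (+0)
site 4, node EO: E={T} ∪ O={G} → {G,T} (+1)
site 4, node AEOQW: AQW={C} ∪ EO={G,T} → {C,G,T} (+1)
site 4, node AEOQUW: AEOQW={C,G,T} ∩ U={T} → {T} (+0)
per-site changes: [4, 2, 3, 3, 3]; total = 15

15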